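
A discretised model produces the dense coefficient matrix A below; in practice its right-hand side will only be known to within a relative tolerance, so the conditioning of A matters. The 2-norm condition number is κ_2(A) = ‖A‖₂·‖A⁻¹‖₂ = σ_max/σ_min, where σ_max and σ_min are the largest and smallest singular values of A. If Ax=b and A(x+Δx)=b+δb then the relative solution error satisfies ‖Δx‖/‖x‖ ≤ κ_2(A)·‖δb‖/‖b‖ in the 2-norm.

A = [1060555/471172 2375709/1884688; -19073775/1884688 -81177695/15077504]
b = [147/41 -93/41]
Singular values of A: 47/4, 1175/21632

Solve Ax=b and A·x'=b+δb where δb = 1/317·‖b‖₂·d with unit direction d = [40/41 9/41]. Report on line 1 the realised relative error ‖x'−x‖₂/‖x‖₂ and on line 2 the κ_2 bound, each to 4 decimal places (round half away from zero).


0.0045
0.6824

largest singular value 47/4, smallest 1175/21632
κ_2(A) = (47/4) / (1175/21632) = 216.3200
bound on ‖Δx‖/‖x‖: κ·ε = 216.3200·1/317 = 0.6824
solve Ax = b  →  x = [-25.7656 48.8531]
‖b‖₂ = 4.2426 and ‖x‖₂ = 55.2312
Δx = A⁻¹·δb where δb = 1/317·4.2426·d; ‖Δx‖ = 0.2464
relative error = 0.0045
realised/bound (from unrounded values) ≈ 0.0065


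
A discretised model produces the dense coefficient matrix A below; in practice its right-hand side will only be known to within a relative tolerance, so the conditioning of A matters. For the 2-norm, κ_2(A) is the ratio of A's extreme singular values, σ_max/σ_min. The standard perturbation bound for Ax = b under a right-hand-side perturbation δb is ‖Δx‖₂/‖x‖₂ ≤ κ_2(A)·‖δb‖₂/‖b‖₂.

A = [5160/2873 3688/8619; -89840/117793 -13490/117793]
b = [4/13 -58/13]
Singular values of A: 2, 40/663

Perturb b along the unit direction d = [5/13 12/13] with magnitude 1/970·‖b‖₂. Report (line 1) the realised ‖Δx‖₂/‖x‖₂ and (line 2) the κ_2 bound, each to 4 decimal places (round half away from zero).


from the listed singular values, σ₁ = 2, σ_n = 40/663
κ = σ_max/σ_min = 2/(40/663) = 33.1500
perturbation bound = 33.1500·1/970 = 0.0342
solve Ax = b  →  x = [15.5293 -64.4634]
‖b‖₂ = 4.4721 and ‖x‖₂ = 66.3075
re-solving with b+δb shifts x by Δx of norm 0.0764
realised ‖Δx‖/‖x‖ = 0.0012
realised/bound (from unrounded values) ≈ 0.0337

0.0012
0.0342


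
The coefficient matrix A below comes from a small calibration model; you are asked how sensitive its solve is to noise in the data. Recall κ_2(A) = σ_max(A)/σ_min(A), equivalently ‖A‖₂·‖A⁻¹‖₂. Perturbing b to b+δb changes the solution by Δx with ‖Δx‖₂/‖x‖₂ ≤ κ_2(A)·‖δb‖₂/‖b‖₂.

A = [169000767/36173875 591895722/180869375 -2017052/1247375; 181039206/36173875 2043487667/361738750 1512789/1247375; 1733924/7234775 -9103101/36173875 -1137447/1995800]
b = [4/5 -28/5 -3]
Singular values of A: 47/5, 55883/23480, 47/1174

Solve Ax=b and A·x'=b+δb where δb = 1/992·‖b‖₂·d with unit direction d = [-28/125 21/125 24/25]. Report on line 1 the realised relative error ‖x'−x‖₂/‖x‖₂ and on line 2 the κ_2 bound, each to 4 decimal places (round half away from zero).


σ_max = 47/5, σ_min = 47/1174
κ = σ_max/σ_min = (47/5)/(47/1174) = 234.8000
κ_2(A)·‖δb‖/‖b‖ = 0.2367
solve Ax = b  →  x = [-60.6992 63.1171 -48.1310]
2-norm of b is 6.4031; of x, 99.9238
Δx = A⁻¹·δb where δb = 1/992·6.4031·d; ‖Δx‖ = 0.1612
dividing the unrounded norms, ‖Δx‖/‖x‖ = 0.0016
tightness: 0.0016 against a bound of 0.2367 (unrounded ratio ≈ 0.0068)

0.0016
0.2367


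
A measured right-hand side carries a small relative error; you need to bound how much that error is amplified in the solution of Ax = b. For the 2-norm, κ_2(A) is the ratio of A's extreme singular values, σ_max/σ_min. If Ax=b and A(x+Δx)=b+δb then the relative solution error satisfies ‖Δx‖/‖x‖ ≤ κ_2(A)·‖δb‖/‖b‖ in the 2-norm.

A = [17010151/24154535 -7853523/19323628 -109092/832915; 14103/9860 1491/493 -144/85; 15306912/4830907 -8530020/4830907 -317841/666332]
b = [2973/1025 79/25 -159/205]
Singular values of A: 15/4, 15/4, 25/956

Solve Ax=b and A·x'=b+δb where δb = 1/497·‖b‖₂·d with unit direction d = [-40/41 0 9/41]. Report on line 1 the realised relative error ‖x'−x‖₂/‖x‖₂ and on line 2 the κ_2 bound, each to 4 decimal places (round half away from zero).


0.0029
0.2885

σ_max = 15/4, σ_min = 25/956
κ = σ_max/σ_min = (15/4)/(25/956) = 143.4000
bound on ‖Δx‖/‖x‖: κ·ε = 143.4000·1/497 = 0.2885
solve Ax = b  →  x = [-36.9379 -38.3982 -101.6000]
‖b‖ = 4.3589, ‖x‖ = 114.7231
with δb = [-0.0086 0.0000 0.0019], A·Δx = δb → ‖Δx‖ = 0.3354
relative error = 0.0029
so the bound overstates the realised error by a factor of ≈ 98.6973 (computed from the unrounded values)


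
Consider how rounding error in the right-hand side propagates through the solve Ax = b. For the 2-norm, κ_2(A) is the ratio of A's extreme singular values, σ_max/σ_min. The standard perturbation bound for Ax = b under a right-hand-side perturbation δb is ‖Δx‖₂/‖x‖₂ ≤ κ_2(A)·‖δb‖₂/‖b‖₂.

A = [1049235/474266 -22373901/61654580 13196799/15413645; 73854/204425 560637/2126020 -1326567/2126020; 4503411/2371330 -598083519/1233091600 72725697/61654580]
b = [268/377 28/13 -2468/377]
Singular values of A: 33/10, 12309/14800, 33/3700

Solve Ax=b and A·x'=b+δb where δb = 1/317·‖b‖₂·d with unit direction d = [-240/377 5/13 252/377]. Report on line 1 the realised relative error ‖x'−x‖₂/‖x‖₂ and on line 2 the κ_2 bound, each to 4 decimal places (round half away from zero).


0.0055
1.1672

σ_max = 33/10, σ_min = 33/3700
κ = σ_max/σ_min = (33/10)/(33/3700) = 370.0000
bound on ‖Δx‖/‖x‖: κ·ε = 370.0000·1/317 = 1.1672
solve Ax = b  →  x = [1.1938 -412.1344 -176.9379]
‖b‖ = 6.9282, ‖x‖ = 448.5123
δb = ε·‖b‖·d = [-0.0139 0.0084 0.0146]; solving A·Δx = δb gives ‖Δx‖ = 2.4505
dividing the unrounded norms, ‖Δx‖/‖x‖ = 0.0055
so the bound overstates the realised error by a factor of ≈ 213.6327 (computed from the unrounded values)


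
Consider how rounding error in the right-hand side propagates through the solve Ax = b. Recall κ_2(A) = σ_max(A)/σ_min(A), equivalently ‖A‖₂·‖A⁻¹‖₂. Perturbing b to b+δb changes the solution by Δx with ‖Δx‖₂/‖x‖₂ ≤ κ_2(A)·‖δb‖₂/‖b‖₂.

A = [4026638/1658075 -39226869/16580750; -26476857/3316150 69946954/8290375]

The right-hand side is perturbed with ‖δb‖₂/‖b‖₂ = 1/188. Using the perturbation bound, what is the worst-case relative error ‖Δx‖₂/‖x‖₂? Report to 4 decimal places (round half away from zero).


M = AᵀA = [42255404741/606722804 -55446286896/758403505; -55446286896/758403505 1164637392941/15168070100]. tr(M)=38293491577/261518450, det(M)=214358881/83685904
λ_max, λ_min = (38293491577/261518450 ± √366422690532246066576/17097974922600625)/2 = 14641/100, 366025/20921476
σ_max=√(14641/100)=(121/10), σ_min=√(366025/20921476)=(605/4574) → κ = 91.4800
bound on ‖Δx‖/‖x‖: κ·ε = 91.4800·1/188 = 0.4866

0.4866


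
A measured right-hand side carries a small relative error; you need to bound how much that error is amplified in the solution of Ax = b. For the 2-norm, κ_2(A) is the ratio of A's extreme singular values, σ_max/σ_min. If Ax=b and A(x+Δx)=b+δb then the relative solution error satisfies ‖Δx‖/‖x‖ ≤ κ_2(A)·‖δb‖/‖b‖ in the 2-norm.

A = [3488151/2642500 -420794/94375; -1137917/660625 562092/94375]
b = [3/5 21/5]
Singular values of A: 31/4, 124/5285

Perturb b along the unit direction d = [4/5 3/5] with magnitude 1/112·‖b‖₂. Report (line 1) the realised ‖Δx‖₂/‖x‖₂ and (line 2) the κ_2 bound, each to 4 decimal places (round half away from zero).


0.0126
2.9492

from the listed singular values, σ₁ = 31/4, σ_n = 124/5285
condition number: (31/4) ÷ (124/5285) = 330.3125
κ_2(A)·‖δb‖/‖b‖ = 2.9492
solve Ax = b  →  x = [122.6400 36.1732]
‖b‖ = 4.2426, ‖x‖ = 127.8635
Δx = A⁻¹·δb where δb = 1/112·4.2426·d; ‖Δx‖ = 1.6145
realised ‖Δx‖/‖x‖ = 0.0126
so the bound overstates the realised error by a factor of ≈ 233.5673 (computed from the unrounded values)


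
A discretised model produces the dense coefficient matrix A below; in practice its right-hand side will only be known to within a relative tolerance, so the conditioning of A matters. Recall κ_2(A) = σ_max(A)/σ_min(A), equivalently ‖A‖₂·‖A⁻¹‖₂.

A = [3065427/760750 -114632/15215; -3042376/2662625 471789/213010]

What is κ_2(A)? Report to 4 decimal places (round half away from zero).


AᵀA = [46820658713/2669015300 -4389121152/133450765; -4389121152/133450765 6583816385/106760612]; tr = 6218119657/78500450, det = 62742241/628003600
eigenvalues of AᵀA: λ = (tr ± √(tr²−4·det))/2 = 7921/100, 7921/6280036
so κ_2 = √((7921/100) / (7921/6280036)) = 250.6000

250.6000


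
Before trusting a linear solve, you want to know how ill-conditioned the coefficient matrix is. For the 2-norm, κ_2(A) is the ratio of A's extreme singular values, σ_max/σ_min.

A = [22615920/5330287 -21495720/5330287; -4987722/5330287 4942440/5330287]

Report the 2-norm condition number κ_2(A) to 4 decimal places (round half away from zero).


224.1500

M = AᵀA = [319070320164/16901820049 -303864961680/16901820049; -303864961680/16901820049 289407312000/16901820049]. tr(M)=723516804/20097289, det(M)=518400/20097289
λ_max, λ_min = (723516804/20097289 ± √523434891931904016/403901025149521)/2 = 36, 14400/20097289
so κ_2 = √(36 / (14400/20097289)) = 224.1500


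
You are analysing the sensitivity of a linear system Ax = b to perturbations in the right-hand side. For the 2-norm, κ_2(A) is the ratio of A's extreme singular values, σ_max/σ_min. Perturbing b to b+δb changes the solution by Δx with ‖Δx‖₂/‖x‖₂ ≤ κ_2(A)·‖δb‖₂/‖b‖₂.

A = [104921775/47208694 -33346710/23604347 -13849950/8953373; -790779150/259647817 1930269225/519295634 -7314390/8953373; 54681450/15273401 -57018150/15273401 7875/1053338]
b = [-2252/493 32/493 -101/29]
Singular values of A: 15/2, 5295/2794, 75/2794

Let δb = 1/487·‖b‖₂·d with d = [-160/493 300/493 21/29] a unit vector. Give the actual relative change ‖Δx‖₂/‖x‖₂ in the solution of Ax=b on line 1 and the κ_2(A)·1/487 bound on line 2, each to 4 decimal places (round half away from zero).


σ_max = 15/2, σ_min = 75/2794
condition number: (15/2) ÷ (75/2794) = 279.4000
perturbation bound = 279.4000·1/487 = 0.5737
solve Ax = b  →  x = [-25.8571 -23.8893 -12.3799]
‖b‖₂ = 5.7446 and ‖x‖₂ = 37.3169
δb = ε·‖b‖·d = [-0.0038 0.0072 0.0085]; solving A·Δx = δb gives ‖Δx‖ = 0.4394
relative error = 0.0118
realised/bound (from unrounded values) ≈ 0.0205

0.0118
0.5737


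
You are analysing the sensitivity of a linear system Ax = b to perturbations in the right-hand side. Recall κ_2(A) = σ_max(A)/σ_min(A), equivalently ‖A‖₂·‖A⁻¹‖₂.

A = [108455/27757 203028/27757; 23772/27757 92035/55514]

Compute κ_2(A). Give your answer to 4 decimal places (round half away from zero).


338.5000

AᵀA = [7333489/458329 13749750/458329; 13749750/458329 103124281/1833316]; tr = 132458237/1833316, det = 83521/1833316
char-poly roots: 289/4 and 289/458329
κ_2(A) = √(λ_max/λ_min) = √((289/4) / (289/458329)) = 338.5000


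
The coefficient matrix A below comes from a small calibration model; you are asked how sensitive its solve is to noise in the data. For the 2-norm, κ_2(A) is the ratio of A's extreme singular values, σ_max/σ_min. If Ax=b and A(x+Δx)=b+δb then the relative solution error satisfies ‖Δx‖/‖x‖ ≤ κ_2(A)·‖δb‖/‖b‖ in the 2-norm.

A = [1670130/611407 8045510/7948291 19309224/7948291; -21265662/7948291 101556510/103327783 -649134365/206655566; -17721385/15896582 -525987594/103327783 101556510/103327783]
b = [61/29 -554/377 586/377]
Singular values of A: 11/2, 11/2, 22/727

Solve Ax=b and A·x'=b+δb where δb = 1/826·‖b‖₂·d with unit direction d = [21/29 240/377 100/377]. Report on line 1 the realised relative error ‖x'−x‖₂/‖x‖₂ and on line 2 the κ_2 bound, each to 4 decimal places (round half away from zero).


0.0036
0.2200

σ_max = 11/2, σ_min = 22/727
κ = σ_max/σ_min = (11/2)/(22/727) = 181.7500
κ_2(A)·‖δb‖/‖b‖ = 0.2200
solve Ax = b  →  x = [-22.5266 8.9644 22.4601]
‖b‖ = 3.0000, ‖x‖ = 33.0495
Δx = A⁻¹·δb where δb = 1/826·3.0000·d; ‖Δx‖ = 0.1200
realised ‖Δx‖/‖x‖ = 0.0036
so the bound overstates the realised error by a factor of ≈ 60.5907 (computed from the unrounded values)


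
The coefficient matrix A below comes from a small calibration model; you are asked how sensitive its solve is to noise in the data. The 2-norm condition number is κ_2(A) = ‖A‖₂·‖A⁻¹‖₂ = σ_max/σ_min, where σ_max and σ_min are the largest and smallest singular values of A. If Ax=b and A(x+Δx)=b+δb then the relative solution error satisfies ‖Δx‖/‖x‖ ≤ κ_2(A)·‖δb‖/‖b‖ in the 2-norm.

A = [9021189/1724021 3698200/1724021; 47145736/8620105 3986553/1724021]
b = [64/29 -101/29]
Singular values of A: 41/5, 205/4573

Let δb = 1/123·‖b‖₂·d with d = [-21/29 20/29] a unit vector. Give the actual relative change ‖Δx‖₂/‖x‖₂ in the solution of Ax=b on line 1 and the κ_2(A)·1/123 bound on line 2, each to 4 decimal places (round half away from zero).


largest singular value 41/5, smallest 205/4573
κ_2(A) = (41/5) / (205/4573) = 182.9200
κ_2(A)·‖δb‖/‖b‖ = 1.4872
solve Ax = b  →  x = [34.2064 -82.4124]
‖b‖ = 4.1231, ‖x‖ = 89.2294
δb = ε·‖b‖·d = [-0.0243 0.0231]; solving A·Δx = δb gives ‖Δx‖ = 0.7478
dividing the unrounded norms, ‖Δx‖/‖x‖ = 0.0084
so the bound overstates the realised error by a factor of ≈ 177.4586 (computed from the unrounded values)

0.0084
1.4872


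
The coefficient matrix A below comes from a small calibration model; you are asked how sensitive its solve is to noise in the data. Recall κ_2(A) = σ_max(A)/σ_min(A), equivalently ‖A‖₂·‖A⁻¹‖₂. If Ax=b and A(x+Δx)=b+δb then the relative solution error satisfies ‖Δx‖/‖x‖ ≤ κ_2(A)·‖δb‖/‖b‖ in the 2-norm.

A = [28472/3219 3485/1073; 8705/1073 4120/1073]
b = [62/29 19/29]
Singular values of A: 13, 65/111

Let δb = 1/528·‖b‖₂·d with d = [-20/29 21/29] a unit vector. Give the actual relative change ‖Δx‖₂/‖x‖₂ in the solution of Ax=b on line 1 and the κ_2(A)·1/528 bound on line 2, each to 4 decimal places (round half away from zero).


0.0042
0.0420

largest singular value 13, smallest 65/111
condition number: 13 ÷ (65/111) = 22.2000
bound on ‖Δx‖/‖x‖: κ·ε = 22.2000·1/528 = 0.0420
solve Ax = b  →  x = [0.7988 -1.5172]
‖b‖₂ = 2.2361 and ‖x‖₂ = 1.7146
re-solving with b+δb shifts x by Δx of norm 0.0072
relative error = 0.0042
tightness: 0.0042 against a bound of 0.0420 (unrounded ratio ≈ 0.1003)


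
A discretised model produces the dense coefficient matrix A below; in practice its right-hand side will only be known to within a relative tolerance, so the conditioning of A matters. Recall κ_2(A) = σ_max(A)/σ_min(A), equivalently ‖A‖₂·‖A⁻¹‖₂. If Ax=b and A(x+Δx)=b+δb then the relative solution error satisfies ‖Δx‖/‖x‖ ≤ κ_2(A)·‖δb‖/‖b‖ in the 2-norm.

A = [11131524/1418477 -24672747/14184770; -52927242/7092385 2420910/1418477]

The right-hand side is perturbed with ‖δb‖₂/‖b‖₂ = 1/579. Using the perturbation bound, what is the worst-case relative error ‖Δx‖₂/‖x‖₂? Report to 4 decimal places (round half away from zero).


0.5151

AᵀA = [171081569844/1458830225 -7698579714/291766045; -7698579714/291766045 34651691289/5835320900]; tr = 3507209613/28464980, det = 151807041/889530625
eigenvalues of AᵀA: λ = (tr ± √(tr²−4·det))/2 = 12321/100, 49284/35581225
so κ_2 = √((12321/100) / (49284/35581225)) = 298.2500
bound on ‖Δx‖/‖x‖: κ·ε = 298.2500·1/579 = 0.5151


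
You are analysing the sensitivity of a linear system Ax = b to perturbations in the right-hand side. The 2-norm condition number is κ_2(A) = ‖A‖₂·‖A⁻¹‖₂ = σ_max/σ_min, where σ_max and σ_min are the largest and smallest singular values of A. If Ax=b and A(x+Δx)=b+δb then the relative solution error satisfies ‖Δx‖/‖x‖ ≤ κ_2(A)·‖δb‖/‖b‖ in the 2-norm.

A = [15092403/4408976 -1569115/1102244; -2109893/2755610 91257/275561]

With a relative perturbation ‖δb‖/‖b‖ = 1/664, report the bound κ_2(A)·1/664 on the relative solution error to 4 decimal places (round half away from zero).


0.4983

form AᵀA = [3557061992881/289099782400 -74104663797/14454989120; -74104663797/14454989120 1543942489/722749456] with trace 24702005849/1710649600 and determinant 130321/68425984
eigenvalues of AᵀA: λ = (tr ± √(tr²−4·det))/2 = 361/25, 9025/68425984
σ_max=√(361/25)=(19/5), σ_min=√(9025/68425984)=(95/8272) → κ = 330.8800
worst-case relative error ≤ 330.8800 × 1/664 = 0.4983


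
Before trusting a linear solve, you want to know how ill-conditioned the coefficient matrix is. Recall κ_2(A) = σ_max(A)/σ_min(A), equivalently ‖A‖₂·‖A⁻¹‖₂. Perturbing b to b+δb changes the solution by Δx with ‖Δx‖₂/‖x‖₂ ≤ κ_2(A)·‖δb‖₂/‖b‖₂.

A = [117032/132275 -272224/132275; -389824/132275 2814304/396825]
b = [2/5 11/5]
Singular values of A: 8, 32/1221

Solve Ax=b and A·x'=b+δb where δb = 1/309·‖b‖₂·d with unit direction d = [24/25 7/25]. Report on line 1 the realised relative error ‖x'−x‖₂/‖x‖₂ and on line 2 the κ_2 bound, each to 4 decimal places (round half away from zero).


σ_max = 8, σ_min = 32/1221
κ = σ_max/σ_min = 8/(32/1221) = 305.2500
worst-case relative error ≤ 305.2500 × 1/309 = 0.9879
solve Ax = b  →  x = [35.1250 14.9063]
‖b‖ = 2.2361, ‖x‖ = 38.1571
re-solving with b+δb shifts x by Δx of norm 0.2761
realised ‖Δx‖/‖x‖ = 0.0072
realised/bound (from unrounded values) ≈ 0.0073

0.0072
0.9879


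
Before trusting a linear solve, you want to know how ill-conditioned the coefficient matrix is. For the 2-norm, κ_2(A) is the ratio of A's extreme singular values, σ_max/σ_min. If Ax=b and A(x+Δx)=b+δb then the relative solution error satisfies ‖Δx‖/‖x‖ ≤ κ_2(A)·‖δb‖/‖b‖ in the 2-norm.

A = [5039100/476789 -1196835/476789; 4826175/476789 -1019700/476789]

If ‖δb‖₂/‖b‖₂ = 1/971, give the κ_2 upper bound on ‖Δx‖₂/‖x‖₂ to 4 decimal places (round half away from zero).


0.0826

form AᵀA = [57888815625/270306481 -13022856000/270306481; -13022856000/270306481 2939598225/270306481] with trace 36185850/160801 and determinant 1265625/160801
char-poly roots: 225 and 5625/160801
σ_max=√225=15, σ_min=√(5625/160801)=(75/401) → κ = 80.2000
κ_2(A)·‖δb‖/‖b‖ = 0.0826


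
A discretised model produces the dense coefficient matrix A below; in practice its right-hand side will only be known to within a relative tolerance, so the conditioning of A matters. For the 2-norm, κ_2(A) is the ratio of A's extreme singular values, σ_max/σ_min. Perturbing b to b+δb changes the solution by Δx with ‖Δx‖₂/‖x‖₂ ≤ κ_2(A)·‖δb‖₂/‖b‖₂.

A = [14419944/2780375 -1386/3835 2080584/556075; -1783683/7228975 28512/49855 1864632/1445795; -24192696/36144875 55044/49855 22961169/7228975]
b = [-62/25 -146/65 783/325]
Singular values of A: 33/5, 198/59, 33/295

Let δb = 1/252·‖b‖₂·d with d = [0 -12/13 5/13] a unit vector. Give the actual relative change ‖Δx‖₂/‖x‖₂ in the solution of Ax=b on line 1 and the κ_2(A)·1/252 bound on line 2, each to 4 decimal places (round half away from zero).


σ_max = 33/5, σ_min = 33/295
κ_2(A) = (33/5) / (33/295) = 59.0000
κ_2(A)·‖δb‖/‖b‖ = 0.2341
solve Ax = b  →  x = [-7.7124 -24.5260 7.6586]
2-norm of b is 4.1231; of x, 26.8265
Δx = A⁻¹·δb where δb = 1/252·4.1231·d; ‖Δx‖ = 0.1463
dividing the unrounded norms, ‖Δx‖/‖x‖ = 0.0055
tightness: 0.0055 against a bound of 0.2341 (unrounded ratio ≈ 0.0233)

0.0055
0.2341


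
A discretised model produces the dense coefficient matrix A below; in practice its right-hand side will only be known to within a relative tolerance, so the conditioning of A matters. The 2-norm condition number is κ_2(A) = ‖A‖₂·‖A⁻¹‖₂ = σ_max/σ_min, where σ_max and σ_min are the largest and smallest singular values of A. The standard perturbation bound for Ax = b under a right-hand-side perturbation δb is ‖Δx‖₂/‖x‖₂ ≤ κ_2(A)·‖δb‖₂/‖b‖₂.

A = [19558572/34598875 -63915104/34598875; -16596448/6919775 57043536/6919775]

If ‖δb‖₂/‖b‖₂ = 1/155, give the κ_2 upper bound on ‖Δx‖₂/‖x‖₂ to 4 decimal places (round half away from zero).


M = AᵀA = [4323967813264/712125015625 -14823373074048/712125015625; -14823373074048/712125015625 50823477396736/712125015625]. tr(M)=88235912336/1139400025, det(M)=59969536/1139400025
λ_max, λ_min = (88235912336/1139400025 ± √7785302908603006423296/1298232416970000625)/2 = 1936/25, 30976/45576001
κ_2(A) = √(λ_max/λ_min) = √((1936/25) / (30976/45576001)) = 337.5500
bound on ‖Δx‖/‖x‖: κ·ε = 337.5500·1/155 = 2.1777

2.1777


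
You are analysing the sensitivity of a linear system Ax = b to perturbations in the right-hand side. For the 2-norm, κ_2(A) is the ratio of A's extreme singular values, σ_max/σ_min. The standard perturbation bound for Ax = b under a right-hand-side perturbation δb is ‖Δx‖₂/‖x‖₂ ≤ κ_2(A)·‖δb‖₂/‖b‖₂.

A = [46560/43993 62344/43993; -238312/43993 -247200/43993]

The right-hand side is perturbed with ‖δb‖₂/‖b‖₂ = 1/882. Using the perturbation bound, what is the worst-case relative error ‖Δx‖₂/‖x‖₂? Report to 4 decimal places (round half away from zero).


AᵀA = [35074624/1151329 36771840/1151329; 36771840/1151329 38664256/1151329]; tr = 87680/1369, det = 4096/1369
char-poly roots: 64 and 64/1369
σ_max=√64=8, σ_min=√(64/1369)=(8/37) → κ = 37.0000
worst-case relative error ≤ 37.0000 × 1/882 = 0.0420

0.0420


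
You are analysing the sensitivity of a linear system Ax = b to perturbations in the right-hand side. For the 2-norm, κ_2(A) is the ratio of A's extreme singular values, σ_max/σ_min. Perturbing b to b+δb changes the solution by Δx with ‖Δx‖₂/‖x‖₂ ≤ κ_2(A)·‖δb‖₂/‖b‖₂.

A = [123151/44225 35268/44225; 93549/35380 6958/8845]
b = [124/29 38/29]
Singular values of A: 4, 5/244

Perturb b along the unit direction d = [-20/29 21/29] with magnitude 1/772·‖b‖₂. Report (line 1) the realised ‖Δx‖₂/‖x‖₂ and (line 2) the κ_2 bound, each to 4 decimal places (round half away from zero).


from the listed singular values, σ₁ = 4, σ_n = 5/244
condition number: 4 ÷ (5/244) = 195.2000
perturbation bound = 195.2000·1/772 = 0.2528
solve Ax = b  →  x = [28.2880 -93.4160]
2-norm of b is 4.4721; of x, 97.6051
δb = ε·‖b‖·d = [-0.0040 0.0042]; solving A·Δx = δb gives ‖Δx‖ = 0.2827
relative error = 0.0029
so the bound overstates the realised error by a factor of ≈ 87.3007 (computed from the unrounded values)

0.0029
0.2528


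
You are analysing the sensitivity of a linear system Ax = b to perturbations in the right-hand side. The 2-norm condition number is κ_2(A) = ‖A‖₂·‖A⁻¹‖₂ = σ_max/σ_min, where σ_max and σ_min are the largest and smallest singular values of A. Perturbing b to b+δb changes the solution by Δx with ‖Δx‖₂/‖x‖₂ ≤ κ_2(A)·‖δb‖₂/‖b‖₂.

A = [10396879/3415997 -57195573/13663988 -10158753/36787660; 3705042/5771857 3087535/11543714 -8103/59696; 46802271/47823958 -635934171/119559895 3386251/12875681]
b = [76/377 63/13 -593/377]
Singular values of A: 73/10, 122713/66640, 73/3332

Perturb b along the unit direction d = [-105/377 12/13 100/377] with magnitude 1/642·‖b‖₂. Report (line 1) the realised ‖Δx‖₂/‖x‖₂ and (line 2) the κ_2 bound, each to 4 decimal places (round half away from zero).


0.0020
0.5190

from the listed singular values, σ₁ = 73/10, σ_n = 73/3332
κ = σ_max/σ_min = (73/10)/(73/3332) = 333.2000
worst-case relative error ≤ 333.2000 × 1/642 = 0.5190
solve Ax = b  →  x = [38.4091 16.1522 177.7647]
‖b‖ = 5.0990, ‖x‖ = 182.5827
with δb = [-0.0022 0.0073 0.0021], A·Δx = δb → ‖Δx‖ = 0.3625
relative error = 0.0020
tightness: 0.0020 against a bound of 0.5190 (unrounded ratio ≈ 0.0038)


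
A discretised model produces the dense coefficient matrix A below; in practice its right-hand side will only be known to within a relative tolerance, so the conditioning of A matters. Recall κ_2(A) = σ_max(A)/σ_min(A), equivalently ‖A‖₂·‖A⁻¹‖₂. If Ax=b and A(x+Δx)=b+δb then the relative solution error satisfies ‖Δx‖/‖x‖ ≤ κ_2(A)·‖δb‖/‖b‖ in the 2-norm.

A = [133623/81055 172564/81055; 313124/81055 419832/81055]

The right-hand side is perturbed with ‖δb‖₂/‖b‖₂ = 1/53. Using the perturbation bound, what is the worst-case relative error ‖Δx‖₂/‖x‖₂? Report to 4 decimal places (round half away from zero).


2.9410

M = AᵀA = [137161829/7775045 182861532/7775045; 182861532/7775045 243831056/7775045]. tr(M)=76198577/1555009, det(M)=153664/1555009
char-poly roots: 49 and 3136/1555009
κ_2(A) = √(λ_max/λ_min) = √(49 / (3136/1555009)) = 155.8750
perturbation bound = 155.8750·1/53 = 2.9410


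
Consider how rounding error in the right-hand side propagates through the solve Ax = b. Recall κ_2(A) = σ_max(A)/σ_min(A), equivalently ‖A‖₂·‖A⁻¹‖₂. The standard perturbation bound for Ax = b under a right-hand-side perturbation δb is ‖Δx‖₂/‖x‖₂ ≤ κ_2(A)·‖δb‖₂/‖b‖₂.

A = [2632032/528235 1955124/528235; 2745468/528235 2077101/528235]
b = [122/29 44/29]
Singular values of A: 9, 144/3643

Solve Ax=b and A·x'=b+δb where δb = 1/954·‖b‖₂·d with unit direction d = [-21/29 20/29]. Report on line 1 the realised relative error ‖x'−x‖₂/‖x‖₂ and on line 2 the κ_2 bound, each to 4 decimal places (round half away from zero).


largest singular value 9, smallest 144/3643
κ = σ_max/σ_min = 9/(144/3643) = 227.6875
κ_2(A)·‖δb‖/‖b‖ = 0.2387
solve Ax = b  →  x = [30.7139 -40.2111]
‖b‖ = 4.4721, ‖x‖ = 50.5992
re-solving with b+δb shifts x by Δx of norm 0.1186
relative error = 0.0023
so the bound overstates the realised error by a factor of ≈ 101.8289 (computed from the unrounded values)

0.0023
0.2387


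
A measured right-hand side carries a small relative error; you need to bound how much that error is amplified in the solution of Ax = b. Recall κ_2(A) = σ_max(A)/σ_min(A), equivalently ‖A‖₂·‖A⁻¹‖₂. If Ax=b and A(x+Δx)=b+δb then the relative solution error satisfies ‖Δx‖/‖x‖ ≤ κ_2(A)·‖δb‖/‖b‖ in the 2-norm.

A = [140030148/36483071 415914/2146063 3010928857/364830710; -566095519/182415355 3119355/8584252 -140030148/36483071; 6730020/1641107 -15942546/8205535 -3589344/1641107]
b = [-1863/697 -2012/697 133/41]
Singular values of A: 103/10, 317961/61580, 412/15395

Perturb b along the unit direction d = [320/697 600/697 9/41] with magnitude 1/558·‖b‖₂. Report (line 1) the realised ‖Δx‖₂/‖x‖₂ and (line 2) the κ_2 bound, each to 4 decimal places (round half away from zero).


σ_max = 103/10, σ_min = 412/15395
condition number: (103/10) ÷ (412/15395) = 384.8750
bound on ‖Δx‖/‖x‖: κ·ε = 384.8750·1/558 = 0.6897
solve Ax = b  →  x = [38.6281 103.1785 -20.7117]
2-norm of b is 5.0990; of x, 112.1022
Δx = A⁻¹·δb where δb = 1/558·5.0990·d; ‖Δx‖ = 0.3415
relative error = 0.0030
tightness: 0.0030 against a bound of 0.6897 (unrounded ratio ≈ 0.0044)

0.0030
0.6897


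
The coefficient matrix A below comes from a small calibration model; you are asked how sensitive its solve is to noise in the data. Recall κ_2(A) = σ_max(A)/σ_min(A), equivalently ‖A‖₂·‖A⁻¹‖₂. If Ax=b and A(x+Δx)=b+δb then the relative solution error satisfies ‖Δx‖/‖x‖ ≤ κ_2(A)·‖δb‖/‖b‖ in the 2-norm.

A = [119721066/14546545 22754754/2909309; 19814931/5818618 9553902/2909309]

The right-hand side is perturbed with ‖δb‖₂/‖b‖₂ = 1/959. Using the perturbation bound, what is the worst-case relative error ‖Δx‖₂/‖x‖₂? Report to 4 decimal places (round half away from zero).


form AᵀA = [397327348166121/5008330684900 18920107560501/250416534245; 18920107560501/250416534245 3603880905480/50083306849] with trace 900969606081/5955208900 and determinant 228886641/1488802225
char-poly roots: 15129/100 and 60516/59552089
κ = σ_max/σ_min = (123/10)/(246/7717) = 385.8500
κ_2(A)·‖δb‖/‖b‖ = 0.4023

0.4023


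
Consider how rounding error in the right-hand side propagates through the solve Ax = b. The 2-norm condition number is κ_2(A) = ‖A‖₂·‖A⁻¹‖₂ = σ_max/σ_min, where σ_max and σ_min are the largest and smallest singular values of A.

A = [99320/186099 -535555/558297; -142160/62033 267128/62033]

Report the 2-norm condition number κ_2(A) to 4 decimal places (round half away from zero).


AᵀA = [114068800/20602521 -641590760/61807563; -641590760/61807563 3609022009/185422689]; tr = 16040281/641601, det = 6400/641601
solving λ² − 16040281/641601·λ + 6400/641601 = 0 gives λ = 25, 256/641601
so κ_2 = √(25 / (256/641601)) = 250.3125

250.3125


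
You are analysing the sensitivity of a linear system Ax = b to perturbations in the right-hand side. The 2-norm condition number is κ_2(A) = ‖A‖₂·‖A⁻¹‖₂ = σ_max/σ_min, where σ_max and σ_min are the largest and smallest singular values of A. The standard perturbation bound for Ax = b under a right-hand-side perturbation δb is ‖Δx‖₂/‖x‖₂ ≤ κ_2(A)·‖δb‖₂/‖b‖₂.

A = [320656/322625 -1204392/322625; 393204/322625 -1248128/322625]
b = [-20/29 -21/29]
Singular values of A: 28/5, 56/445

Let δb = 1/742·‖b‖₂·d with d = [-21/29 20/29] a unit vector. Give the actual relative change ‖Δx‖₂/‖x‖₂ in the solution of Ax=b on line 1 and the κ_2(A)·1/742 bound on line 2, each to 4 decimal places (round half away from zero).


from the listed singular values, σ₁ = 28/5, σ_n = 56/445
κ = σ_max/σ_min = (28/5)/(56/445) = 44.5000
bound on ‖Δx‖/‖x‖: κ·ε = 44.5000·1/742 = 0.0600
solve Ax = b  →  x = [-0.0500 0.1714]
‖b‖₂ = 1.0000 and ‖x‖₂ = 0.1786
δb = ε·‖b‖·d = [-0.0010 0.0009]; solving A·Δx = δb gives ‖Δx‖ = 0.0107
dividing the unrounded norms, ‖Δx‖/‖x‖ = 0.0600
so the bound is sharp here: realised error equals the bound

0.0600
0.0600


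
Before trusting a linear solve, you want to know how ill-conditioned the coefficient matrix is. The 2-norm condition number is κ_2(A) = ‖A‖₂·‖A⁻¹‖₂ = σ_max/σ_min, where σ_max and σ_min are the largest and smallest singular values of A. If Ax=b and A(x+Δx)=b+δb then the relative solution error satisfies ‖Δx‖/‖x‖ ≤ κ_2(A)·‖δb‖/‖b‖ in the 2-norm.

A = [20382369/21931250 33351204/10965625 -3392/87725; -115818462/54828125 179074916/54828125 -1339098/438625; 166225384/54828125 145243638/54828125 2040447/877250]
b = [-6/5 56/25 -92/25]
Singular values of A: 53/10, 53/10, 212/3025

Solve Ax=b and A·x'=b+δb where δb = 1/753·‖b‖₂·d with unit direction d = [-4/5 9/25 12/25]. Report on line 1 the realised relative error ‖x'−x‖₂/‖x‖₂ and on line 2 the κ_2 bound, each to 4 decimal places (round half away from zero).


0.1004
0.1004

σ_max = 53/10, σ_min = 212/3025
condition number: (53/10) ÷ (212/3025) = 75.6250
worst-case relative error ≤ 75.6250 × 1/753 = 0.1004
solve Ax = b  →  x = [-0.6053 -0.2165 -0.5465]
‖b‖ = 4.4721, ‖x‖ = 0.8438
δb = ε·‖b‖·d = [-0.0048 0.0021 0.0029]; solving A·Δx = δb gives ‖Δx‖ = 0.0847
relative error = 0.1004
tightness: 0.1004 against a bound of 0.1004; the bound is attained (ratio 1)


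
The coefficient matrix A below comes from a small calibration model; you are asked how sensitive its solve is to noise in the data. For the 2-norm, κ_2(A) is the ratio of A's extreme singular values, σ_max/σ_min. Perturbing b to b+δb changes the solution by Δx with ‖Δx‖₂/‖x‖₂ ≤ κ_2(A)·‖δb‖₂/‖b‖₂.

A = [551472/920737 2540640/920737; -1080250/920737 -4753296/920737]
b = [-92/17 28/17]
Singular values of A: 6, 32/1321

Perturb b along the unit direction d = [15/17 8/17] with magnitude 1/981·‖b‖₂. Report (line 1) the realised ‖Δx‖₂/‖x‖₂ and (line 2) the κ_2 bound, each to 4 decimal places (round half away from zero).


from the listed singular values, σ₁ = 6, σ_n = 32/1321
condition number: 6 ÷ (32/1321) = 247.6875
bound on ‖Δx‖/‖x‖: κ·ε = 247.6875·1/981 = 0.2525
solve Ax = b  →  x = [160.9512 -36.8974]
‖b‖ = 5.6569, ‖x‖ = 165.1263
with δb = [0.0051 0.0027], A·Δx = δb → ‖Δx‖ = 0.2380
relative error = 0.0014
tightness: 0.0014 against a bound of 0.2525 (unrounded ratio ≈ 0.0057)

0.0014
0.2525


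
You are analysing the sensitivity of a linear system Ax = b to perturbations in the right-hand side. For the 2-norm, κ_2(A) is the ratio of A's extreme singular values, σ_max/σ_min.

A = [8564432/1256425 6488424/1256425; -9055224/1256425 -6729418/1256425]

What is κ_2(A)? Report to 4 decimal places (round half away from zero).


form AᵀA = [7388660032/75082225 5541310512/75082225; 5541310512/75082225 166249156/3003289] with trace 11544888932/75082225 and determinant 945685504/1877055625
char-poly roots: 3844/25 and 246016/75082225
κ_2(A) = √(λ_max/λ_min) = √((3844/25) / (246016/75082225)) = 216.6250

216.6250


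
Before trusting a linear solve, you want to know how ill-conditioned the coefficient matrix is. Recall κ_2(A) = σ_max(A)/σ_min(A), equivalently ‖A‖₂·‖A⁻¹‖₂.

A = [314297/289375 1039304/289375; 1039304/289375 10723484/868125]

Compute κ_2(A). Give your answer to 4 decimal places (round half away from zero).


form AᵀA = [9431483269/669903125 96999281624/2009709375; 96999281624/2009709375 997715874704/6029128125] with trace 8660793793/48233025 and determinant 322417936/1205825625
char-poly roots: 4489/25 and 71824/48233025
so κ_2 = √((4489/25) / (71824/48233025)) = 347.2500

347.2500


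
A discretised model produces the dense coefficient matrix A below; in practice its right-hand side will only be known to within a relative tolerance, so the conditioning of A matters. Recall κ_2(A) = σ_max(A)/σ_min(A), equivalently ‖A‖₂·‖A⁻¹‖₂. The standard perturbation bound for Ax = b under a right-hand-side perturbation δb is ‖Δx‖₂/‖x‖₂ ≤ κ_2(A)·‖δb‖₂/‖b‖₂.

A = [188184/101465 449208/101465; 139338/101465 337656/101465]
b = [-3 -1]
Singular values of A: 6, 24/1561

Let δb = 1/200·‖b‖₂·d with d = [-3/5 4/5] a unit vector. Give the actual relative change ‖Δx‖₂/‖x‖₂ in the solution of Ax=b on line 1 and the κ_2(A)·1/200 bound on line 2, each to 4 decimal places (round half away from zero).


from the listed singular values, σ₁ = 6, σ_n = 24/1561
condition number: 6 ÷ (24/1561) = 390.2500
κ_2(A)·‖δb‖/‖b‖ = 1.9513
solve Ax = b  →  x = [-60.2308 24.5545]
‖b‖ = 3.1623, ‖x‖ = 65.0436
Δx = A⁻¹·δb where δb = 1/200·3.1623·d; ‖Δx‖ = 1.0284
relative error = 0.0158
so the bound overstates the realised error by a factor of ≈ 123.4115 (computed from the unrounded values)

0.0158
1.9513


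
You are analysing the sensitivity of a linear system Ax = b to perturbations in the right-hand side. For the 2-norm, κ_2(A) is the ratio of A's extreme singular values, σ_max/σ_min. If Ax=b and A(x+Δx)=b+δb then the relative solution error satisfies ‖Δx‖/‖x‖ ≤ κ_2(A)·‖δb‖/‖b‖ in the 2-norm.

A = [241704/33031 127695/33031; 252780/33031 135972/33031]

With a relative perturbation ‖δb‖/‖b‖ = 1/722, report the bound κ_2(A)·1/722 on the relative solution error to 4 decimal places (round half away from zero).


M = AᵀA = [145444176/1297321 77568840/1297321; 77568840/1297321 41372649/1297321]. tr(M)=646425/4489, det(M)=1296/4489
eigenvalues of AᵀA: λ = (tr ± √(tr²−4·det))/2 = 144, 9/4489
so κ_2 = √(144 / (9/4489)) = 268.0000
bound on ‖Δx‖/‖x‖: κ·ε = 268.0000·1/722 = 0.3712

0.3712


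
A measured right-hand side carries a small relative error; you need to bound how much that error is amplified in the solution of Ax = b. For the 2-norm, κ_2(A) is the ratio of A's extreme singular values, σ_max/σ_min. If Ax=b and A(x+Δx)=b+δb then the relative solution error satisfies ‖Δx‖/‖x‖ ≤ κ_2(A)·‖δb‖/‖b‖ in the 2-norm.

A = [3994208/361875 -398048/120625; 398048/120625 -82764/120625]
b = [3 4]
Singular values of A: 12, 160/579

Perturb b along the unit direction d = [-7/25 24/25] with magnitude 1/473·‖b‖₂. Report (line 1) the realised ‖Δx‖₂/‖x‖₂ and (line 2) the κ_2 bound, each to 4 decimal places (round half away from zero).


0.0035
0.0918

from the listed singular values, σ₁ = 12, σ_n = 160/579
κ_2(A) = 12 / (160/579) = 43.4250
worst-case relative error ≤ 43.4250 × 1/473 = 0.0918
solve Ax = b  →  x = [3.3598 10.3287]
2-norm of b is 5.0000; of x, 10.8614
re-solving with b+δb shifts x by Δx of norm 0.0383
dividing the unrounded norms, ‖Δx‖/‖x‖ = 0.0035
tightness: 0.0035 against a bound of 0.0918 (unrounded ratio ≈ 0.0384)


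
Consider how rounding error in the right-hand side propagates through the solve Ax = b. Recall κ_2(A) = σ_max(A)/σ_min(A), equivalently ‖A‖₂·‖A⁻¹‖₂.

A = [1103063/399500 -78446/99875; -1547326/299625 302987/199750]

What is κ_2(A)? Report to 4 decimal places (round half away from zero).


M = AᵀA = [170443653433/4970250000 -2071335581/207093750; -2071335581/207093750 402824297/138062500]. tr(M)=11836501/318096, det(M)=13845841/795240000
λ_max, λ_min = (11836501/318096 ± √87559818145236889/63240665760000)/2 = 3721/100, 3721/7952400
κ_2(A) = √(λ_max/λ_min) = √((3721/100) / (3721/7952400)) = 282.0000

282.0000


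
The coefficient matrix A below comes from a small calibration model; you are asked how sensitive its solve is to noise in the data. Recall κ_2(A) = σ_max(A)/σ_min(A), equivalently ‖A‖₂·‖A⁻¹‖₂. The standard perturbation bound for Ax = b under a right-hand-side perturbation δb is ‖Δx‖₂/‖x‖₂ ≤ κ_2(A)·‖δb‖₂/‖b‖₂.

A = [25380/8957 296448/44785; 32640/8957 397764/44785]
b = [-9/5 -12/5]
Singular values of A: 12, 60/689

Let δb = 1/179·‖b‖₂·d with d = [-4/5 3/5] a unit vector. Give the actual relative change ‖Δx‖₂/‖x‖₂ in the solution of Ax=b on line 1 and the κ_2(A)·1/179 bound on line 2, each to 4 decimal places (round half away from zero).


0.7698
0.7698

from the listed singular values, σ₁ = 12, σ_n = 60/689
κ = σ_max/σ_min = 12/(60/689) = 137.8000
worst-case relative error ≤ 137.8000 × 1/179 = 0.7698
solve Ax = b  →  x = [-0.0962 -0.2308]
2-norm of b is 3.0000; of x, 0.2500
re-solving with b+δb shifts x by Δx of norm 0.1925
relative error = 0.7698
tightness: 0.7698 against a bound of 0.7698; the bound is attained (ratio 1)


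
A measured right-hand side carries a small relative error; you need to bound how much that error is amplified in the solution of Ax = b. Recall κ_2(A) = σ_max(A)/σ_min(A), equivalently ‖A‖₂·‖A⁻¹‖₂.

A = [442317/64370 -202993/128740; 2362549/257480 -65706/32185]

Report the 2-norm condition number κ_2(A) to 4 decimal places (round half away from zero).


314.0000

AᵀA = [348477881329/2651838016 -9800835975/331479752; -9800835975/331479752 4411304521/662959504]; tr = 217800773/1577536, det = 4879681/25240576
char-poly roots: 2209/16 and 2209/1577536
κ_2(A) = √(λ_max/λ_min) = √((2209/16) / (2209/1577536)) = 314.0000
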